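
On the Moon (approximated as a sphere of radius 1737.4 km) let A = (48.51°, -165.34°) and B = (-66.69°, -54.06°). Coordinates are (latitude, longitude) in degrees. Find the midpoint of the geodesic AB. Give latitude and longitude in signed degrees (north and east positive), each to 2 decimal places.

Central angle δ = 2.4704 rad. Interpolating on the sphere with fraction f = 0.5:
P = [sin((1−f)δ)·A + sin(fδ)·B] / sin δ = 1.5182·A + 1.5182·B in Cartesian coordinates,
giving P = (-0.6204, -0.7409, -0.2570), i.e. latitude -14.89°, longitude -129.94°.

-14.89°, -129.94°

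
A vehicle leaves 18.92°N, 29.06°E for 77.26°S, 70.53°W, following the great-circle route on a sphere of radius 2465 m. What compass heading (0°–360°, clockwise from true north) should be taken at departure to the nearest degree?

With φ₁ = 0.3302, φ₂ = -1.3484, Δλ = -1.7382 rad, the forward-azimuth formula gives
θ = atan2( sin Δλ cos φ₂ , cos φ₁ sin φ₂ − sin φ₁ cos φ₂ cos Δλ ) = atan2(-0.2174, -0.9108) = -166.57°.
Adding 360° brings this into [0°, 360°): 193°.

193°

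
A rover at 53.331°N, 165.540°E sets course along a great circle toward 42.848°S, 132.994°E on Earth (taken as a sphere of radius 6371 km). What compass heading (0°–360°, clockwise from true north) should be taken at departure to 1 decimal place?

203.6°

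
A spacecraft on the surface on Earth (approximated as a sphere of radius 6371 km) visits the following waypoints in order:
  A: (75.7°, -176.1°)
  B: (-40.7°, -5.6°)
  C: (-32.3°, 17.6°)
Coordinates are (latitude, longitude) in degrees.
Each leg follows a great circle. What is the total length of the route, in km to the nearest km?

18360 km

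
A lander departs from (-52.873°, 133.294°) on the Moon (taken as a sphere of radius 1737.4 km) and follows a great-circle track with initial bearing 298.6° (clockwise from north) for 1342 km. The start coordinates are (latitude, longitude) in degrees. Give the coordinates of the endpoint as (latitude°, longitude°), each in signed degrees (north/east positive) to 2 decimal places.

-21.68°, 92.04°

Angular distance δ = d/R = 1342/1737.4 = 0.77242 rad; initial bearing θ = 5.2116 rad.
sin φ₂ = sin φ₁ cos δ + cos φ₁ sin δ cos θ = (-0.7973)(0.7162) + (0.6036)(0.6979)(0.4787) = -0.3694, so φ₂ = -21.68°.
Δλ = atan2(sin θ sin δ cos φ₁, cos δ − sin φ₁ sin φ₂) = atan2(-0.3698, 0.4217) = -41.251°.
λ₂ = 133.294° − 41.251° = 92.04°.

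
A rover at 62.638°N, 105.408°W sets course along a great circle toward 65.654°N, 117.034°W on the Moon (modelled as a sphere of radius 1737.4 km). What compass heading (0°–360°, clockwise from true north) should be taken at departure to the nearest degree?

306°

With φ₁ = 1.0932, φ₂ = 1.1459, Δλ = -0.2029 rad, the forward-azimuth formula gives
θ = atan2( sin Δλ cos φ₂ , cos φ₁ sin φ₂ − sin φ₁ cos φ₂ cos Δλ ) = atan2(-0.0831, 0.0601) = -54.11°.
Adding 360° brings this into [0°, 360°): 306°.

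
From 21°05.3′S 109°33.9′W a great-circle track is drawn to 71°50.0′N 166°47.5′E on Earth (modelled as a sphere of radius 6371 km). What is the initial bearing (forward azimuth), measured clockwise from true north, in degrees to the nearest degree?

Δλ = -83.643° = -1.4599 rad.
y = sin Δλ · cos φ₂ = (-0.9939)(0.3118) = -0.3099
x = cos φ₁ sin φ₂ − sin φ₁ cos φ₂ cos Δλ = (0.9330)(0.9502) − (-0.3598)(0.3118)(0.1107) = 0.8989
θ = atan2(y, x) = -19.02°; adding 360° gives 341°.

341°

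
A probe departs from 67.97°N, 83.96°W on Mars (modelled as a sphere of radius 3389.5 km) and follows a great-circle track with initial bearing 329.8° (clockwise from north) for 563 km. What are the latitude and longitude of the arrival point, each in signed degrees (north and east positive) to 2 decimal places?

Angular distance δ = d/R = 563/3389.5 = 0.16610 rad; initial bearing θ = 5.7561 rad.
sin φ₂ = sin φ₁ cos δ + cos φ₁ sin δ cos θ = (0.9270)(0.9862) + (0.3751)(0.1653)(0.8643) = 0.9678, so φ₂ = 75.43°.
Δλ = atan2(sin θ sin δ cos φ₁, cos δ − sin φ₁ sin φ₂) = atan2(-0.0312, 0.0891) = -19.302°.
λ₂ = -83.960° − 19.302° = -103.26°.

75.43°, -103.26°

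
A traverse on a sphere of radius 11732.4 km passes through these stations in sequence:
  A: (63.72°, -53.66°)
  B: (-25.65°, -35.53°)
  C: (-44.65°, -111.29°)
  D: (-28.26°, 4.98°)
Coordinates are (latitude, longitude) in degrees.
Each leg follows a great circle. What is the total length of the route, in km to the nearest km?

49107 km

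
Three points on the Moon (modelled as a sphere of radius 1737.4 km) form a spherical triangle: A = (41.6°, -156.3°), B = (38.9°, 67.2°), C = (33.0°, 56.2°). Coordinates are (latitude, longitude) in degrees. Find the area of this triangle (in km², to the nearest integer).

Side lengths (central angles): a = 0.1862, b = 1.7389, c = 1.5760 rad; semiperimeter s = 1.7506.
By l'Huilier's theorem, tan(E/4) = √[tan(s/2) tan((s−a)/2) tan((s−b)/2) tan((s−c)/2)], giving spherical excess E = 0.0985 rad.
Area = E·R² = 0.0985 × (1737.4)² ≈ 297462 km².

297462 km²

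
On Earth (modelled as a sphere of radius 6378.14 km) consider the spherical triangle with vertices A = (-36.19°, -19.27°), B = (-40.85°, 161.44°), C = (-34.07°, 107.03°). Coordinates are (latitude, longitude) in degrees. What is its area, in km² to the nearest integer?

Side lengths (central angles): a = 0.7509, b = 1.6358, c = 1.7969 rad; semiperimeter s = 2.0918.
By l'Huilier's theorem, tan(E/4) = √[tan(s/2) tan((s−a)/2) tan((s−b)/2) tan((s−c)/2)], giving spherical excess E = 0.8557 rad.
Area = E·R² = 0.8557 × (6378.14)² ≈ 34810401 km².

34810401 km²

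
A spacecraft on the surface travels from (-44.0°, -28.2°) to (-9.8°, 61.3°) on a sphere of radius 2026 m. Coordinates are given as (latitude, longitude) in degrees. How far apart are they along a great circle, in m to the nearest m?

2930 m

Let φ₁ = -0.7679 rad, φ₂ = -0.1710 rad, and Δλ = 1.5621 rad.
cos c = sin φ₁ sin φ₂ + cos φ₁ cos φ₂ cos Δλ = (-0.6947)(-0.1702) + (0.7193)(0.9854)(0.0087) = 0.12442,
so c = arccos(0.12442) = 1.44605 rad.
Distance = R·c = 2026 × 1.4460 ≈ 2930 m.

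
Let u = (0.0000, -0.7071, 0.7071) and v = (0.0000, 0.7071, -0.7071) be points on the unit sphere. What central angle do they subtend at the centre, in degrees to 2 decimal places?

180.00°

u·v = -1.0000; |u| = 1.0000, |v| = 1.0000.
cos θ = (u·v)/(|u||v|) = -1.0000, so θ = 180.00°.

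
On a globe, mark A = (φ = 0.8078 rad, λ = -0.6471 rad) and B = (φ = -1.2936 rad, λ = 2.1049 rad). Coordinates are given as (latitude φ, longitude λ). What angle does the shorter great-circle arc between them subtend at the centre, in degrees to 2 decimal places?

With latitudes φ₁ = 46.284°, φ₂ = -74.118° and longitude difference Δλ = 157.678°:
Haversine: a = sin²(Δφ/2) + cos φ₁ cos φ₂ sin²(Δλ/2) = 0.7530 + (0.6911)(0.2737)(0.9625) = 0.93506.
Central angle c = 2·arcsin(√a) = 2.62626 rad.
So the angular separation is 150.47°.

150.47°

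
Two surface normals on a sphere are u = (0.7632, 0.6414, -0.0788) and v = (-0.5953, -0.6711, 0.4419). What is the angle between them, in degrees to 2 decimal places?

156.86°

u·v = -0.9196; |u| = 1.0000, |v| = 1.0000.
cos θ = (u·v)/(|u||v|) = -0.9195, so θ = 156.86°.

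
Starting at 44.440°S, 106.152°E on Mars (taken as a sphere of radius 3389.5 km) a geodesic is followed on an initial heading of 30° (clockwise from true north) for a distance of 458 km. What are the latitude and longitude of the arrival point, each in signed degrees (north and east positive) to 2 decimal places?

-37.62°, 111.03°

Angular distance δ = d/R = 458/3389.5 = 0.13512 rad; initial bearing θ = 0.5236 rad.
sin φ₂ = sin φ₁ cos δ + cos φ₁ sin δ cos θ = (-0.7002)(0.9909) + (0.7140)(0.1347)(0.8660) = -0.6105, so φ₂ = -37.62°.
Δλ = atan2(sin θ sin δ cos φ₁, cos δ − sin φ₁ sin φ₂) = atan2(0.0481, 0.5634) = 4.878°.
λ₂ = 106.152° + 4.878° = 111.03°.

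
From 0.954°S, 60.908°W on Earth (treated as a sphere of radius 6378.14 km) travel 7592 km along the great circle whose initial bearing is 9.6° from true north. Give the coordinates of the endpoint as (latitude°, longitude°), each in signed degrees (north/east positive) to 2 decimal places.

Angular distance δ = d/R = 7592/6378.14 = 1.19032 rad; initial bearing θ = 0.1676 rad.
sin φ₂ = sin φ₁ cos δ + cos φ₁ sin δ cos θ = (-0.0166)(0.3714) + (0.9999)(0.9285)(0.9860) = 0.9092, so φ₂ = 65.39°.
Δλ = atan2(sin θ sin δ cos φ₁, cos δ − sin φ₁ sin φ₂) = atan2(0.1548, 0.3865) = 21.829°.
λ₂ = -60.908° + 21.829° = -39.08°.

65.39°, -39.08°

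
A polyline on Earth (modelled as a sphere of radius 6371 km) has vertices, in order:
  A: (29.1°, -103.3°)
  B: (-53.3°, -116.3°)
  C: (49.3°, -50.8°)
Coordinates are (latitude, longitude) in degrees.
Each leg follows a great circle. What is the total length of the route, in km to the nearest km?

22203 km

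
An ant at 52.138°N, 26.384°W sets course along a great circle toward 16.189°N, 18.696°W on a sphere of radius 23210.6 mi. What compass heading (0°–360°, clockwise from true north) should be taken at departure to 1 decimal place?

With φ₁ = 0.9100, φ₂ = 0.2826, Δλ = 0.1342 rad, the forward-azimuth formula gives
θ = atan2( sin Δλ cos φ₂ , cos φ₁ sin φ₂ − sin φ₁ cos φ₂ cos Δλ ) = atan2(0.1285, -0.5802) = 167.52°.
So the initial bearing is 167.5°.

167.5°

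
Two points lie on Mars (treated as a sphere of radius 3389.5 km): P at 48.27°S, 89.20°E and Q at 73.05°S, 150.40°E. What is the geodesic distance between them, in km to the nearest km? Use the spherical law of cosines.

With latitudes φ₁ = -48.270°, φ₂ = -73.050° and longitude difference Δλ = 61.200°:
cos c = sin φ₁ sin φ₂ + cos φ₁ cos φ₂ cos Δλ = (-0.7463)(-0.9566) + (0.6656)(0.2915)(0.4818) = 0.80736,
so c = arccos(0.80736) = 0.63114 rad.
Distance = R·c = 3389.5 × 0.6311 ≈ 2139 km.

2139 km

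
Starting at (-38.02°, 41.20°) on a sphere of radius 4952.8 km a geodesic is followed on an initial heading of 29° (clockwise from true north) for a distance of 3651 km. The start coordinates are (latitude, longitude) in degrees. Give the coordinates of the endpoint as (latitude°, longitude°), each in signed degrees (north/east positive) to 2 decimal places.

0.41°, 60.22°

Angular distance δ = d/R = 3651/4952.8 = 0.73716 rad; initial bearing θ = 0.5061 rad.
sin φ₂ = sin φ₁ cos δ + cos φ₁ sin δ cos θ = (-0.6159)(0.7404) + (0.7878)(0.6722)(0.8746) = 0.0071, so φ₂ = 0.41°.
Δλ = atan2(sin θ sin δ cos φ₁, cos δ − sin φ₁ sin φ₂) = atan2(0.2567, 0.7448) = 19.020°.
λ₂ = 41.200° + 19.020° = 60.22°.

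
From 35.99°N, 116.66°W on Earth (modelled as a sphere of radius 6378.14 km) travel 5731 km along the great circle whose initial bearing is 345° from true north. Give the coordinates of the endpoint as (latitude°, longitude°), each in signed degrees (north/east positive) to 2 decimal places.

77.81°, 169.78°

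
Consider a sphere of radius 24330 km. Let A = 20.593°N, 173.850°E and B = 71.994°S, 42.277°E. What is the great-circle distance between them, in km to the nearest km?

With latitudes φ₁ = 20.593°, φ₂ = -71.994° and longitude difference Δλ = -131.573°:
Haversine: a = sin²(Δφ/2) + cos φ₁ cos φ₂ sin²(Δλ/2) = 0.5226 + (0.9361)(0.3091)(0.8318) = 0.76326.
Central angle c = 2·arcsin(√a) = 2.12529 rad.
Distance = R·c = 24330 × 2.1253 ≈ 51708 km.

51708 km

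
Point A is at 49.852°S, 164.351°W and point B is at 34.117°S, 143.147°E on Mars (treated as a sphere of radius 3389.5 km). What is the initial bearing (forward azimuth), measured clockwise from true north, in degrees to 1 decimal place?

With φ₁ = -0.8701, φ₂ = -0.5955, Δλ = -0.9163 rad, the forward-azimuth formula gives
θ = atan2( sin Δλ cos φ₂ , cos φ₁ sin φ₂ − sin φ₁ cos φ₂ cos Δλ ) = atan2(-0.6568, 0.0236) = -87.94°.
Adding 360° brings this into [0°, 360°): 272.1°.

272.1°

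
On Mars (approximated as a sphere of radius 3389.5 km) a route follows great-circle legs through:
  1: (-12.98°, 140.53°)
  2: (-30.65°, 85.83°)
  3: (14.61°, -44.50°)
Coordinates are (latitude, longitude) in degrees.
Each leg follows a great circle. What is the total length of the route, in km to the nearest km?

10948 km

Leg 1→2: central angle 0.9286 rad, distance 3147.6 km.
Leg 2→3: central angle 2.3015 rad, distance 7800.8 km.
Total: 3147.6 + 7800.8 ≈ 10948 km.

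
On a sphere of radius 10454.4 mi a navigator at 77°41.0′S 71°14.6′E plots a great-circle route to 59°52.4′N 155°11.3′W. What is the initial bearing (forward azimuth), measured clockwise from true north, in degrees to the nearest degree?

113°

Δλ = 133.568° = 2.3312 rad.
y = sin Δλ · cos φ₂ = (0.7246)(0.5019) = 0.3637
x = cos φ₁ sin φ₂ − sin φ₁ cos φ₂ cos Δλ = (0.2133)(0.8649) − (-0.9770)(0.5019)(-0.6892) = -0.1535
θ = atan2(y, x) = 112.88°, so the bearing is 113°.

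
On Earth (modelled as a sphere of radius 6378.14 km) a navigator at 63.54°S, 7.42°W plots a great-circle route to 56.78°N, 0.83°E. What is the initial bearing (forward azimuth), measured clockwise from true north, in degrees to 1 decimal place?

5.2°

With φ₁ = -1.1090, φ₂ = 0.9910, Δλ = 0.1440 rad, the forward-azimuth formula gives
θ = atan2( sin Δλ cos φ₂ , cos φ₁ sin φ₂ − sin φ₁ cos φ₂ cos Δλ ) = atan2(0.0786, 0.8581) = 5.23°.
So the initial bearing is 5.2°.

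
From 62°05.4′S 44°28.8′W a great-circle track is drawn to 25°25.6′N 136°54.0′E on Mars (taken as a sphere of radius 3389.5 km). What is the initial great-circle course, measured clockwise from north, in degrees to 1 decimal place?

182.1°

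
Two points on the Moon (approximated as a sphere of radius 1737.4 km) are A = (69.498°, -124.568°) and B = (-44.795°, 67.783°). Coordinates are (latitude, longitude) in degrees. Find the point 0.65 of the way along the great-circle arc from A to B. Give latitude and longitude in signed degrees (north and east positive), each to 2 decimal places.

8.78°, 75.99°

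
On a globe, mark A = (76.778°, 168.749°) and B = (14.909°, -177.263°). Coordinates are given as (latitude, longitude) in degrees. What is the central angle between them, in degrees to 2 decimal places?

Let φ₁ = 1.3400 rad, φ₂ = 0.2602 rad, and Δλ = 0.2441 rad.
Haversine: a = sin²(Δφ/2) + cos φ₁ cos φ₂ sin²(Δλ/2) = 0.2643 + (0.2287)(0.9663)(0.0148) = 0.26753.
Central angle c = 2·arcsin(√a) = 1.08724 rad.
So the angular separation is 62.29°.

62.29°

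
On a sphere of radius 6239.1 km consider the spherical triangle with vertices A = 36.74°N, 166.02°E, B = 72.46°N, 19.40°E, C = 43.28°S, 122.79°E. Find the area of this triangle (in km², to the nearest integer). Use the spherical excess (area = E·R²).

56318056 km²

Side lengths (central angles): a = 2.3525, b = 1.5558, c = 1.1932 rad; semiperimeter s = 2.5508.
By l'Huilier's theorem, tan(E/4) = √[tan(s/2) tan((s−a)/2) tan((s−b)/2) tan((s−c)/2)], giving spherical excess E = 1.4468 rad.
Area = E·R² = 1.4468 × (6239.1)² ≈ 56318056 km².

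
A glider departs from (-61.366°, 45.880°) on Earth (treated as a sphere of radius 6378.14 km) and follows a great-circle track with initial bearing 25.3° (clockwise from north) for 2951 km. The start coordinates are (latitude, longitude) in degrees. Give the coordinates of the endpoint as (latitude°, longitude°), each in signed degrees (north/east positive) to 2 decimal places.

-36.30°, 59.57°

Angular distance δ = d/R = 2951/6378.14 = 0.46267 rad; initial bearing θ = 0.4416 rad.
sin φ₂ = sin φ₁ cos δ + cos φ₁ sin δ cos θ = (-0.8777)(0.8949) + (0.4792)(0.4463)(0.9041) = -0.5920, so φ₂ = -36.30°.
Δλ = atan2(sin θ sin δ cos φ₁, cos δ − sin φ₁ sin φ₂) = atan2(0.0914, 0.3752) = 13.691°.
λ₂ = 45.880° + 13.691° = 59.57°.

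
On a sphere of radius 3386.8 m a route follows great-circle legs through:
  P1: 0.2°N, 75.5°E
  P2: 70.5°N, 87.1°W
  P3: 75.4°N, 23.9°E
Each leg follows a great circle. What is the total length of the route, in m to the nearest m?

Leg P1→P2: central angle 1.8915 rad, distance 6406.2 m.
Leg P2→P3: central angle 0.4906 rad, distance 1661.6 m.
Total: 6406.2 + 1661.6 ≈ 8068 m.

8068 m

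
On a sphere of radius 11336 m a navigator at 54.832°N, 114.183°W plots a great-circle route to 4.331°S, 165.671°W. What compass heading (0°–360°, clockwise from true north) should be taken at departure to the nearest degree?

235°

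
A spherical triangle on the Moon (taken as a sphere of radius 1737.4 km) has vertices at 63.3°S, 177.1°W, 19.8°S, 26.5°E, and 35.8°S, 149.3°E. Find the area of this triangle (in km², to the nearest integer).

Side lengths (central angles): a = 1.7877, b = 0.5986, c = 1.6557 rad; semiperimeter s = 2.0210.
By l'Huilier's theorem, tan(E/4) = √[tan(s/2) tan((s−a)/2) tan((s−b)/2) tan((s−c)/2)], giving spherical excess E = 0.6829 rad.
Area = E·R² = 0.6829 × (1737.4)² ≈ 2061479 km².

2061479 km²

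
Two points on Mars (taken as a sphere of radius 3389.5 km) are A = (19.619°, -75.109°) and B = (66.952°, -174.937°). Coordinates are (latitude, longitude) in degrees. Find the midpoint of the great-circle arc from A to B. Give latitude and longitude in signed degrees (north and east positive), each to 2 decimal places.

52.71°, -98.90°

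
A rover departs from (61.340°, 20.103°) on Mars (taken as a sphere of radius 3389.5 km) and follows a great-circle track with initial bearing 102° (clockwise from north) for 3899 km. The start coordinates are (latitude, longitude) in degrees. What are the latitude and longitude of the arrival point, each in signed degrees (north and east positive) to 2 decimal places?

15.50°, 88.02°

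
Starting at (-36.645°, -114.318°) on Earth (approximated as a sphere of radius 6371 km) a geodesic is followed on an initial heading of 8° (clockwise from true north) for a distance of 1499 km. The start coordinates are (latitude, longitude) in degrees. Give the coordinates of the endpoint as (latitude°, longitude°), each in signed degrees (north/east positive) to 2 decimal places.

Angular distance δ = d/R = 1499/6371 = 0.23528 rad; initial bearing θ = 0.1396 rad.
sin φ₂ = sin φ₁ cos δ + cos φ₁ sin δ cos θ = (-0.5969)(0.9724) + (0.8023)(0.2331)(0.9903) = -0.3952, so φ₂ = -23.28°.
Δλ = atan2(sin θ sin δ cos φ₁, cos δ − sin φ₁ sin φ₂) = atan2(0.0260, 0.7366) = 2.024°.
λ₂ = -114.318° + 2.024° = -112.29°.

-23.28°, -112.29°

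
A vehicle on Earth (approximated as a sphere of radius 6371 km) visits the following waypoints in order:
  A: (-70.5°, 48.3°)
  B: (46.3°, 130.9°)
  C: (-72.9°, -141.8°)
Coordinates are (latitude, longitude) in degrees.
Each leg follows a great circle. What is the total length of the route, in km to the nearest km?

29315 km

Leg A→B: central angle 2.2807 rad, distance 14530.6 km.
Leg B→C: central angle 2.3205 rad, distance 14784.0 km.
Total: 14530.6 + 14784.0 ≈ 29315 km.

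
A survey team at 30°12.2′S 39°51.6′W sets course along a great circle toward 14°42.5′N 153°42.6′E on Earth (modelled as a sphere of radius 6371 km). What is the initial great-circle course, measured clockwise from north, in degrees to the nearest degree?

Δλ = -166.430° = -2.9048 rad.
y = sin Δλ · cos φ₂ = (-0.2346)(0.9672) = -0.2269
x = cos φ₁ sin φ₂ − sin φ₁ cos φ₂ cos Δλ = (0.8642)(0.2539) − (-0.5031)(0.9672)(-0.9721) = -0.2536
θ = atan2(y, x) = -138.17°; adding 360° gives 222°.

222°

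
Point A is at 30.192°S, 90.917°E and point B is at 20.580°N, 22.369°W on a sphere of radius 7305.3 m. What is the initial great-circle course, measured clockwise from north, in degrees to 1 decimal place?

With φ₁ = -0.5269, φ₂ = 0.3592, Δλ = -1.9772 rad, the forward-azimuth formula gives
θ = atan2( sin Δλ cos φ₂ , cos φ₁ sin φ₂ − sin φ₁ cos φ₂ cos Δλ ) = atan2(-0.8599, 0.1177) = -82.21°.
Adding 360° brings this into [0°, 360°): 277.8°.

277.8°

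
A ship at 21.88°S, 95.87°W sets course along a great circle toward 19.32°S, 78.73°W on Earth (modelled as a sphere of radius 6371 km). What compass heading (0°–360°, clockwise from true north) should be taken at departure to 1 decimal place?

84.0°

With φ₁ = -0.3819, φ₂ = -0.3372, Δλ = 0.2991 rad, the forward-azimuth formula gives
θ = atan2( sin Δλ cos φ₂ , cos φ₁ sin φ₂ − sin φ₁ cos φ₂ cos Δλ ) = atan2(0.2781, 0.0290) = 84.04°.
So the initial bearing is 84.0°.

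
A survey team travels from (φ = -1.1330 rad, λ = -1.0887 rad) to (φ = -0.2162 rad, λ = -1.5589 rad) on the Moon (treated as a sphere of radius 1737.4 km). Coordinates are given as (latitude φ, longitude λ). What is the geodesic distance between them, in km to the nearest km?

In radians: φ₁ = -1.1330, φ₂ = -0.2162, Δλ = -26.940° = -0.4702 rad.
Haversine: a = sin²(Δφ/2) + cos φ₁ cos φ₂ sin²(Δλ/2) = 0.1958 + (0.4239)(0.9767)(0.0543) = 0.21829.
Central angle c = 2·arcsin(√a) = 0.97227 rad.
Distance = R·c = 1737.4 × 0.9723 ≈ 1689 km.

1689 km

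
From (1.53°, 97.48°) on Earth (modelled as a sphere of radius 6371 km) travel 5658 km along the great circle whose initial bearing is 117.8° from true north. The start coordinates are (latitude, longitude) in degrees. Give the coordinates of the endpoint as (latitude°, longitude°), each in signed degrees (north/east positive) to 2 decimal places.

-20.17°, 144.47°

Angular distance δ = d/R = 5658/6371 = 0.88809 rad; initial bearing θ = 2.0560 rad.
sin φ₂ = sin φ₁ cos δ + cos φ₁ sin δ cos θ = (0.0267)(0.6309) + (0.9996)(0.7759)(-0.4664) = -0.3449, so φ₂ = -20.17°.
Δλ = atan2(sin θ sin δ cos φ₁, cos δ − sin φ₁ sin φ₂) = atan2(0.6861, 0.6401) = 46.985°.
λ₂ = 97.480° + 46.985° = 144.47°.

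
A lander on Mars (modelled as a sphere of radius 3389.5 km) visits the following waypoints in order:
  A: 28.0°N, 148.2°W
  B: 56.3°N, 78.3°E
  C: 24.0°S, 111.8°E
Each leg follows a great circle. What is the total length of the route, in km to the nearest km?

10181 km

Leg A→B: central angle 1.5174 rad, distance 5143.3 km.
Leg B→C: central angle 1.4864 rad, distance 5038.2 km.
Total: 5143.3 + 5038.2 ≈ 10181 km.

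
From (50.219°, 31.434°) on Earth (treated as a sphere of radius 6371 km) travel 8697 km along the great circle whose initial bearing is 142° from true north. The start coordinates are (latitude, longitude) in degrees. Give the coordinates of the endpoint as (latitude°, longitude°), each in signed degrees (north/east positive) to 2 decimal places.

-19.67°, 71.23°

Angular distance δ = d/R = 8697/6371 = 1.36509 rad; initial bearing θ = 2.4784 rad.
sin φ₂ = sin φ₁ cos δ + cos φ₁ sin δ cos θ = (0.7685)(0.2043) + (0.6399)(0.9789)(-0.7880) = -0.3366, so φ₂ = -19.67°.
Δλ = atan2(sin θ sin δ cos φ₁, cos δ − sin φ₁ sin φ₂) = atan2(0.3856, 0.4629) = 39.794°.
λ₂ = 31.434° + 39.794° = 71.23°.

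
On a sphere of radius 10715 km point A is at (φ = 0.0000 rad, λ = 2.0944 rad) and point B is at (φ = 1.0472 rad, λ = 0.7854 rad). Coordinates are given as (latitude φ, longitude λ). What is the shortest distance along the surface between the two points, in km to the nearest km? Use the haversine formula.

15441 km

Let φ₁ = 0.0000 rad, φ₂ = 1.0472 rad, and Δλ = -1.3090 rad.
Haversine: a = sin²(Δφ/2) + cos φ₁ cos φ₂ sin²(Δλ/2) = 0.2500 + (1.0000)(0.5000)(0.3706) = 0.43530.
Central angle c = 2·arcsin(√a) = 1.44102 rad.
Distance = R·c = 10715 × 1.4410 ≈ 15441 km.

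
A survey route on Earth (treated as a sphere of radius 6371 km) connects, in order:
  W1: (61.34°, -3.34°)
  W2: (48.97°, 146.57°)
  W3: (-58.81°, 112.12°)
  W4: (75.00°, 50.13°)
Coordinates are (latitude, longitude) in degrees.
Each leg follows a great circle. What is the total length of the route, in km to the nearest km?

35387 km

Leg W1→W2: central angle 1.1707 rad, distance 7458.4 km.
Leg W2→W3: central angle 1.9444 rad, distance 12387.9 km.
Leg W3→W4: central angle 2.4393 rad, distance 15540.7 km.
Total: 7458.4 + 12387.9 + 15540.7 ≈ 35387 km.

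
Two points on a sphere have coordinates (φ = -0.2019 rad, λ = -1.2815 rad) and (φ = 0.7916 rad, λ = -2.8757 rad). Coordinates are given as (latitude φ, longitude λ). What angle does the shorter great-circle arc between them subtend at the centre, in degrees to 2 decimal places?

With latitudes φ₁ = -11.568°, φ₂ = 45.355° and longitude difference Δλ = -91.341°:
Haversine: a = sin²(Δφ/2) + cos φ₁ cos φ₂ sin²(Δλ/2) = 0.2271 + (0.9797)(0.7027)(0.5117) = 0.57939.
Central angle c = 2·arcsin(√a) = 1.73026 rad.
So the angular separation is 99.14°.

99.14°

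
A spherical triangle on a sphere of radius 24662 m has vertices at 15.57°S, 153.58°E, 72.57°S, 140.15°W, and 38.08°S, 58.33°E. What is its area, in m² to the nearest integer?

535358565 m²

Side lengths (central angles): a = 1.1974, b = 1.4745, c = 1.1894 rad; semiperimeter s = 1.9306.
By l'Huilier's theorem, tan(E/4) = √[tan(s/2) tan((s−a)/2) tan((s−b)/2) tan((s−c)/2)], giving spherical excess E = 0.8802 rad.
Area = E·R² = 0.8802 × (24662)² ≈ 535358565 m².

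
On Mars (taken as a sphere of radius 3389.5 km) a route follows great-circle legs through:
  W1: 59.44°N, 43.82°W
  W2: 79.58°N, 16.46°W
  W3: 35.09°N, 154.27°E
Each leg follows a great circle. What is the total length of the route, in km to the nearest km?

5146 km

Leg W1→W2: central angle 0.3803 rad, distance 1288.9 km.
Leg W2→W3: central angle 1.1381 rad, distance 3857.6 km.
Total: 1288.9 + 3857.6 ≈ 5146 km.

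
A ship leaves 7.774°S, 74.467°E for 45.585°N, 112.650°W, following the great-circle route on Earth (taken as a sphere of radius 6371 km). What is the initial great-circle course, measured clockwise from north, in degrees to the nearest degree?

8°

Δλ = 172.883° = 3.0174 rad.
y = sin Δλ · cos φ₂ = (0.1239)(0.6999) = 0.0867
x = cos φ₁ sin φ₂ − sin φ₁ cos φ₂ cos Δλ = (0.9908)(0.7143) − (-0.1353)(0.6999)(-0.9923) = 0.6138
θ = atan2(y, x) = 8.04°, so the bearing is 8°.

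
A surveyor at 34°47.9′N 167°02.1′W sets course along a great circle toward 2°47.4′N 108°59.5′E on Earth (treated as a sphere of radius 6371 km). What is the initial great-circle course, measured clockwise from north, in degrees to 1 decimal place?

268.9°

With φ₁ = 0.6073, φ₂ = 0.0487, Δλ = -1.4656 rad, the forward-azimuth formula gives
θ = atan2( sin Δλ cos φ₂ , cos φ₁ sin φ₂ − sin φ₁ cos φ₂ cos Δλ ) = atan2(-0.9933, -0.0199) = -91.15°.
Adding 360° brings this into [0°, 360°): 268.9°.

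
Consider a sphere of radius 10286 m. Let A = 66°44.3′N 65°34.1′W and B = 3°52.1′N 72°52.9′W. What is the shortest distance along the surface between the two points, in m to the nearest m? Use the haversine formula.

In radians: φ₁ = 1.1648, φ₂ = 0.0675, Δλ = -7.313° = -0.1276 rad.
Haversine: a = sin²(Δφ/2) + cos φ₁ cos φ₂ sin²(Δλ/2) = 0.2720 + (0.3949)(0.9977)(0.0041) = 0.27360.
Central angle c = 2·arcsin(√a) = 1.10089 rad.
Distance = R·c = 10286 × 1.1009 ≈ 11324 m.

11324 m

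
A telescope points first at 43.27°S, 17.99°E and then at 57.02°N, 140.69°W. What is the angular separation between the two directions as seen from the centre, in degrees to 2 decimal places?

160.77°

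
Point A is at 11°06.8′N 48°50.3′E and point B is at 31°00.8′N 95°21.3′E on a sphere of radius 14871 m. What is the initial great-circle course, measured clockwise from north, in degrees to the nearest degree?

Δλ = 46.517° = 0.8119 rad.
y = sin Δλ · cos φ₂ = (0.7256)(0.8570) = 0.6219
x = cos φ₁ sin φ₂ − sin φ₁ cos φ₂ cos Δλ = (0.9812)(0.5152) − (0.1928)(0.8570)(0.6881) = 0.3919
θ = atan2(y, x) = 57.78°, so the bearing is 58°.

58°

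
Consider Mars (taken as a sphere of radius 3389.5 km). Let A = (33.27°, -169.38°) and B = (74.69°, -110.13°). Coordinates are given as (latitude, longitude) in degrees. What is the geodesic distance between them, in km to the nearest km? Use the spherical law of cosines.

2961 km

Let φ₁ = 0.5807 rad, φ₂ = 1.3036 rad, and Δλ = 1.0341 rad.
cos c = sin φ₁ sin φ₂ + cos φ₁ cos φ₂ cos Δλ = (0.5486)(0.9645) + (0.8361)(0.2640)(0.5113) = 0.64199,
so c = arccos(0.64199) = 0.87370 rad.
Distance = R·c = 3389.5 × 0.8737 ≈ 2961 km.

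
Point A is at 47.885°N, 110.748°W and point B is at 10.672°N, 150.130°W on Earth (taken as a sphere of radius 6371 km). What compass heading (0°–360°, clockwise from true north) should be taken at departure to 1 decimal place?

234.8°

With φ₁ = 0.8358, φ₂ = 0.1863, Δλ = -0.6873 rad, the forward-azimuth formula gives
θ = atan2( sin Δλ cos φ₂ , cos φ₁ sin φ₂ − sin φ₁ cos φ₂ cos Δλ ) = atan2(-0.6235, -0.4393) = -125.16°.
Adding 360° brings this into [0°, 360°): 234.8°.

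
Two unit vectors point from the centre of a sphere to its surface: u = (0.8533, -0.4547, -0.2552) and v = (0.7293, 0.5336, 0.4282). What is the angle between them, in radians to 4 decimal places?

u·v = 0.2704; |u| = 1.0000, |v| = 1.0000.
cos θ = (u·v)/(|u||v|) = 0.2704, so θ = 1.2970 rad.

1.2970 rad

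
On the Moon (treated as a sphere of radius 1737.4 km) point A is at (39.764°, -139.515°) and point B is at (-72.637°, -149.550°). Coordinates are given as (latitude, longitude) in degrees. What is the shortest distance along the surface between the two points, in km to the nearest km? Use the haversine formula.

In radians: φ₁ = 0.6940, φ₂ = -1.2678, Δλ = -10.035° = -0.1751 rad.
Haversine: a = sin²(Δφ/2) + cos φ₁ cos φ₂ sin²(Δλ/2) = 0.6905 + (0.7687)(0.2984)(0.0076) = 0.69230.
Central angle c = 2·arcsin(√a) = 1.96557 rad.
Distance = R·c = 1737.4 × 1.9656 ≈ 3415 km.

3415 km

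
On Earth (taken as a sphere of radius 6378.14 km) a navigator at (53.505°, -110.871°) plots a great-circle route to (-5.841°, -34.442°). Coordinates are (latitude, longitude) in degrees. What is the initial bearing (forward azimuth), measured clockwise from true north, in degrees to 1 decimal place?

104.4°

Δλ = 76.429° = 1.3339 rad.
y = sin Δλ · cos φ₂ = (0.9721)(0.9948) = 0.9670
x = cos φ₁ sin φ₂ − sin φ₁ cos φ₂ cos Δλ = (0.5948)(-0.1018) − (0.8039)(0.9948)(0.2347) = -0.2482
θ = atan2(y, x) = 104.39°, so the bearing is 104.4°.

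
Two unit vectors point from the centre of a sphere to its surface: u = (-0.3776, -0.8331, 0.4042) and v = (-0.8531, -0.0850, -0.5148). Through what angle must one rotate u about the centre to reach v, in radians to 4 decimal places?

u·v = 0.1849; |u| = 1.0000, |v| = 1.0000.
cos θ = (u·v)/(|u||v|) = 0.1849, so θ = 1.3849 rad.

1.3849 rad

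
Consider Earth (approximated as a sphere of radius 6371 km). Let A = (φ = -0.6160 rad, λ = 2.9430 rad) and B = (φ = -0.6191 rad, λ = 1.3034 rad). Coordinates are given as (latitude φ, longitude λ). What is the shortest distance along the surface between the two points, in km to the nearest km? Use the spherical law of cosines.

With latitudes φ₁ = -35.294°, φ₂ = -35.472° and longitude difference Δλ = -93.942°:
cos c = sin φ₁ sin φ₂ + cos φ₁ cos φ₂ cos Δλ = (-0.5778)(-0.5803) + (0.8162)(0.8144)(-0.0687) = 0.28959,
so c = arccos(0.28959) = 1.27700 rad.
Distance = R·c = 6371 × 1.2770 ≈ 8136 km.

8136 km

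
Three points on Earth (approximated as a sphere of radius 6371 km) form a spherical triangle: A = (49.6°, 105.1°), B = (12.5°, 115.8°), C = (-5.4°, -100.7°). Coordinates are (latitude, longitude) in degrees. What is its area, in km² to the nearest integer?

Side lengths (central angles): a = 2.5009, b = 2.2818, c = 0.6655 rad; semiperimeter s = 2.7241.
By l'Huilier's theorem, tan(E/4) = √[tan(s/2) tan((s−a)/2) tan((s−b)/2) tan((s−c)/2)], giving spherical excess E = 1.6739 rad.
Area = E·R² = 1.6739 × (6371)² ≈ 67941002 km².

67941002 km²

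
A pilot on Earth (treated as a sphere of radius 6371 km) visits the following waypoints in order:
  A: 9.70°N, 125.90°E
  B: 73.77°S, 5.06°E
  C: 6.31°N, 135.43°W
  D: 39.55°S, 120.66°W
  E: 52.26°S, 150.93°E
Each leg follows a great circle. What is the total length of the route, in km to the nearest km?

35920 km

Leg A→B: central angle 1.8786 rad, distance 11968.8 km.
Leg B→C: central angle 1.8964 rad, distance 12081.8 km.
Leg C→D: central angle 0.8351 rad, distance 5320.5 km.
Leg D→E: central angle 1.0279 rad, distance 6548.6 km.
Total: 11968.8 + 12081.8 + 5320.5 + 6548.6 ≈ 35920 km.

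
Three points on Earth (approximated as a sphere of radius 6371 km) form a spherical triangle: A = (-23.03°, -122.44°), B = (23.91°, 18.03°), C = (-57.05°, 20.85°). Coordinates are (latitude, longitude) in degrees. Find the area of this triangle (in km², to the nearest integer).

Side lengths (central angles): a = 1.4136, b = 1.6439, c = 2.5106 rad; semiperimeter s = 2.7841.
By l'Huilier's theorem, tan(E/4) = √[tan(s/2) tan((s−a)/2) tan((s−b)/2) tan((s−c)/2)], giving spherical excess E = 2.2534 rad.
Area = E·R² = 2.2534 × (6371)² ≈ 91463980 km².

91463980 km²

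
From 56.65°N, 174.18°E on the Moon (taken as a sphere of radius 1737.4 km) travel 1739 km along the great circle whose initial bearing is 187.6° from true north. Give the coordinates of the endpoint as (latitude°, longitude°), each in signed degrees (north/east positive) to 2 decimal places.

-0.47°, 167.79°

Angular distance δ = d/R = 1739/1737.4 = 1.00092 rad; initial bearing θ = 3.2742 rad.
sin φ₂ = sin φ₁ cos δ + cos φ₁ sin δ cos θ = (0.8353)(0.5395) + (0.5498)(0.8420)(-0.9912) = -0.0081, so φ₂ = -0.47°.
Δλ = atan2(sin θ sin δ cos φ₁, cos δ − sin φ₁ sin φ₂) = atan2(-0.0612, 0.5463) = -6.394°.
λ₂ = 174.180° − 6.394° = 167.79°.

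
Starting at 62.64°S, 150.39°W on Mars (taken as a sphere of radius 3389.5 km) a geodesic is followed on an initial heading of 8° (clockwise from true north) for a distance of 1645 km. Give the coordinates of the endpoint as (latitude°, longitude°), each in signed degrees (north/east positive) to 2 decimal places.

Angular distance δ = d/R = 1645/3389.5 = 0.48532 rad; initial bearing θ = 0.1396 rad.
sin φ₂ = sin φ₁ cos δ + cos φ₁ sin δ cos θ = (-0.8881)(0.8845) + (0.4596)(0.4665)(0.9903) = -0.5733, so φ₂ = -34.98°.
Δλ = atan2(sin θ sin δ cos φ₁, cos δ − sin φ₁ sin φ₂) = atan2(0.0298, 0.3754) = 4.545°.
λ₂ = -150.390° + 4.545° = -145.85°.

-34.98°, -145.85°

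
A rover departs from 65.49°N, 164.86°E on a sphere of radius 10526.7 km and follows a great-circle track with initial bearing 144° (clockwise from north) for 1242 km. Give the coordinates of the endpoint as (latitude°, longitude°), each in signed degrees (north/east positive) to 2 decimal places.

Angular distance δ = d/R = 1242/10526.7 = 0.11799 rad; initial bearing θ = 2.5133 rad.
sin φ₂ = sin φ₁ cos δ + cos φ₁ sin δ cos θ = (0.9099)(0.9930) + (0.4149)(0.1177)(-0.8090) = 0.8641, so φ₂ = 59.78°.
Δλ = atan2(sin θ sin δ cos φ₁, cos δ − sin φ₁ sin φ₂) = atan2(0.0287, 0.2069) = 7.900°.
λ₂ = 164.860° + 7.900° = 172.76°.

59.78°, 172.76°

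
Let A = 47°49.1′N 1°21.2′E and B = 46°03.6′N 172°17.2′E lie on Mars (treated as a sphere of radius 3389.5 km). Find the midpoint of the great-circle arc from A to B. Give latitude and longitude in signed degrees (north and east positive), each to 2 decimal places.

Central angle δ = 1.4973 rad. Interpolating on the sphere with fraction f = 0.5:
P = [sin((1−f)δ)·A + sin(fδ)·B] / sin δ = 0.6825·A + 0.6825·B in Cartesian coordinates,
giving P = (-0.0111, 0.0744, 0.9972), i.e. latitude 85.69°, longitude 98.52°.

85.69°, 98.52°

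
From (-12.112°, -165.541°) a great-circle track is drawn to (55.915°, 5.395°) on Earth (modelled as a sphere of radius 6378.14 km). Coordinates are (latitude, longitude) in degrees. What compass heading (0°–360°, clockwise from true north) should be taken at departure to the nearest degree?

With φ₁ = -0.2114, φ₂ = 0.9759, Δλ = 2.9834 rad, the forward-azimuth formula gives
θ = atan2( sin Δλ cos φ₂ , cos φ₁ sin φ₂ − sin φ₁ cos φ₂ cos Δλ ) = atan2(0.0883, 0.6936) = 7.25°.
So the initial bearing is 7°.

7°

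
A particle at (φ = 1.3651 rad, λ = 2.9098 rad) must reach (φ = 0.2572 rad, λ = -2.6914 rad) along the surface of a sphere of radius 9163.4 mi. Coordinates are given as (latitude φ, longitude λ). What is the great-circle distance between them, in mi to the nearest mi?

10599 mi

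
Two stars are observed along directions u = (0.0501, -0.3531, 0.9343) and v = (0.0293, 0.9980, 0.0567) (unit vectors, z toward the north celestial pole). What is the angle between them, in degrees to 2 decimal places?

107.33°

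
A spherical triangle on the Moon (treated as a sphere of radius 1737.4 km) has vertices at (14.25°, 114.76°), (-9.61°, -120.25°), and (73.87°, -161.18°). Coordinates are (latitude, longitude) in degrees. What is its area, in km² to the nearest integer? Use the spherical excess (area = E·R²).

Side lengths (central angles): a = 1.5242, b = 1.3033, c = 2.2007 rad; semiperimeter s = 2.5141.
By l'Huilier's theorem, tan(E/4) = √[tan(s/2) tan((s−a)/2) tan((s−b)/2) tan((s−c)/2)], giving spherical excess E = 1.6126 rad.
Area = E·R² = 1.6126 × (1737.4)² ≈ 4867607 km².

4867607 km²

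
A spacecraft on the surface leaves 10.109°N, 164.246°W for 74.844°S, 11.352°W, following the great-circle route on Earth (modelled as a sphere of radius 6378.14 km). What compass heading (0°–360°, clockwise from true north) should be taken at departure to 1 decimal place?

With φ₁ = 0.1764, φ₂ = -1.3063, Δλ = 2.6685 rad, the forward-azimuth formula gives
θ = atan2( sin Δλ cos φ₂ , cos φ₁ sin φ₂ − sin φ₁ cos φ₂ cos Δλ ) = atan2(0.1191, -0.9094) = 172.54°.
So the initial bearing is 172.5°.

172.5°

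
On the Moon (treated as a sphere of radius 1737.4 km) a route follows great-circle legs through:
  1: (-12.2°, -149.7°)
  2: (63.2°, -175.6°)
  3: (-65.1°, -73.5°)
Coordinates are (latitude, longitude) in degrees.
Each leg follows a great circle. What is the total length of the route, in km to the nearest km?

Leg 1→2: central angle 1.3615 rad, distance 2365.4 km.
Leg 2→3: central angle 2.5857 rad, distance 4492.3 km.
Total: 2365.4 + 4492.3 ≈ 6858 km.

6858 km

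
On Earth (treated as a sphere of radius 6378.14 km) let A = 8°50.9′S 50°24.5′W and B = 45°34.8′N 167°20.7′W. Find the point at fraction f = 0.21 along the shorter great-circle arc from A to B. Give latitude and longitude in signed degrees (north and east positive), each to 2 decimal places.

8.79°, -66.98°

The central angle between A and B is δ = 2.0077 rad.
With f = 0.21, the slerp weights are sin((1−f)δ)/sin δ = 1.1036 and sin(fδ)/sin δ = 0.4517.
Weighted sum of the unit vectors: (1.1036)·(0.6297,-0.7614,-0.1538) + (0.4517)·(-0.6829,-0.1533,0.7142) = (0.3865, -0.9095, 0.1528).
Converting back: φ = atan2(z, √(x²+y²)) = 8.79°, λ = atan2(y, x) = -66.98°.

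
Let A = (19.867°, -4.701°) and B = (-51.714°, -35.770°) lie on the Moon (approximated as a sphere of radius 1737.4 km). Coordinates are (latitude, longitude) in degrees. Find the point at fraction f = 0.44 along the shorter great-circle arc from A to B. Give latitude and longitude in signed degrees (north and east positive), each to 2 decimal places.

The central angle between A and B is δ = 1.3363 rad.
With f = 0.44, the slerp weights are sin((1−f)δ)/sin δ = 0.6996 and sin(fδ)/sin δ = 0.5703.
Weighted sum of the unit vectors: (0.6996)·(0.9373,-0.0771,0.3398) + (0.5703)·(0.5027,-0.3622,-0.7849) = (0.9424, -0.2605, -0.2099).
Converting back: φ = atan2(z, √(x²+y²)) = -12.12°, λ = atan2(y, x) = -15.45°.

-12.12°, -15.45°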